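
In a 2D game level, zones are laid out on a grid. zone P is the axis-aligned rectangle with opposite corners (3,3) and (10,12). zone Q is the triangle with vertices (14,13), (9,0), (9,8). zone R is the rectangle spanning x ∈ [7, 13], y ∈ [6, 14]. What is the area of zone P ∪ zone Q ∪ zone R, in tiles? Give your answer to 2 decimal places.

By inclusion–exclusion:
Individual areas: |zone P| = 63, |zone Q| = 20, |zone R| = 48.
|zone P∩zone Q| = 5.5.
|zone P∩zone R|: x∈[7,10], y∈[6,12] → 3·6 = 18.
|zone Q∩zone R| = 12.2769.
|zone P∩zone Q∩zone R| = 2.5.
|zone P ∪ zone Q ∪ zone R| = 131 − 35.7769 + 2.5 = 97.72.

97.72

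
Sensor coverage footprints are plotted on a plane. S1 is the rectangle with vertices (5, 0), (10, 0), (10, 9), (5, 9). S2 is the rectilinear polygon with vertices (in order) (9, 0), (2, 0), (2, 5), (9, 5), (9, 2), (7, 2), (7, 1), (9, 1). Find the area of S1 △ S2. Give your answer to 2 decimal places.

42.00

|S1| = 45, |S2| = 33, |S1∩S2| = 18.
|S1 △ S2| = |S1| + |S2| − 2·|S1∩S2| = 45 + 33 − 36 = 42.00.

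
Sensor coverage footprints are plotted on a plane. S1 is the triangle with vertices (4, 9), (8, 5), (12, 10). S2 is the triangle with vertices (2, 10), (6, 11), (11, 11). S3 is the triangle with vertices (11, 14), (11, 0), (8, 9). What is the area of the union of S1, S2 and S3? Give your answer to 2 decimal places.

34.83

By inclusion–exclusion:
Individual areas: |S1| = 18, |S2| = 2.5, |S3| = 21.
|S1∩S2| = 0.
|S1∩S3| = 6.4741.
|S2∩S3| = 0.1929.
|S1∩S2∩S3| = 0.
|S1 ∪ S2 ∪ S3| = 41.5 − 6.6669 + 0 = 34.83.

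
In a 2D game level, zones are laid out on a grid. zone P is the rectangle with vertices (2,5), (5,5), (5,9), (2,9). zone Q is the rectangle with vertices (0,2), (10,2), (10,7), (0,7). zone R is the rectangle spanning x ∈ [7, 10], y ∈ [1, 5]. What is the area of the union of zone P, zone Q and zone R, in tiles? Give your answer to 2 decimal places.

By inclusion–exclusion:
Individual areas: |zone P| = 12, |zone Q| = 50, |zone R| = 12.
|zone P∩zone Q|: x∈[2,5], y∈[5,7] → 3·2 = 6.
|zone P∩zone R| = 0 (no overlap).
|zone Q∩zone R|: x∈[7,10], y∈[2,5] → 3·3 = 9.
|zone P∩zone Q∩zone R| = 0.
|zone P ∪ zone Q ∪ zone R| = 74 − 15 + 0 = 59.00.

59.00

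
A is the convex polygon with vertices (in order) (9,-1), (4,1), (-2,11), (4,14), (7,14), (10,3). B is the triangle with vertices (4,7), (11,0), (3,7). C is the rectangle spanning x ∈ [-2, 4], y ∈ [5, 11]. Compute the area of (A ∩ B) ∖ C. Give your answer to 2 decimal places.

2.94

|A ∩ B| = 3.3744.
|(A ∩ B) ∩ C| = 0.4375.
|(A ∩ B) ∖ C| = 3.3744 − 0.4375 = 2.94.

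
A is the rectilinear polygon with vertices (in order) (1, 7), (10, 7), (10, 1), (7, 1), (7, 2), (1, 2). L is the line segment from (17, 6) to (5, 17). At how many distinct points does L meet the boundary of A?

The segment lies entirely outside A and never meets its boundary.

0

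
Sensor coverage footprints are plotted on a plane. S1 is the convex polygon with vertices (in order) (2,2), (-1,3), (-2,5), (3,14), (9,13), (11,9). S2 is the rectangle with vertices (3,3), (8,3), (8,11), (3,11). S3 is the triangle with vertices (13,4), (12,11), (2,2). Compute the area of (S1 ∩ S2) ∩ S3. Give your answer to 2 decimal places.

The region (S1 ∩ S2) ∩ S3 is the polygon with vertices (3.111,3), (8,7.4), (8,6.667), (3.286,3).
By the shoelace formula its area is 2.11.

2.11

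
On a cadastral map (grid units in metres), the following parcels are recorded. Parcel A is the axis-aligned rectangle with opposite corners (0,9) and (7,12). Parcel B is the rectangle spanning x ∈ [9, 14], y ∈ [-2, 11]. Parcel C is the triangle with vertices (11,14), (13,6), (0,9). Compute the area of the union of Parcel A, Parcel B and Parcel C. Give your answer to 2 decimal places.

108.87

By inclusion–exclusion:
Individual areas: |Parcel A| = 21, |Parcel B| = 65, |Parcel C| = 49.
|Parcel A∩Parcel B| = 0 (no overlap).
|Parcel A∩Parcel C| = 11.1.
|Parcel B∩Parcel C| = 15.0288.
|Parcel A∩Parcel B∩Parcel C| = 0.
|Parcel A ∪ Parcel B ∪ Parcel C| = 135 − 26.1288 + 0 = 108.87.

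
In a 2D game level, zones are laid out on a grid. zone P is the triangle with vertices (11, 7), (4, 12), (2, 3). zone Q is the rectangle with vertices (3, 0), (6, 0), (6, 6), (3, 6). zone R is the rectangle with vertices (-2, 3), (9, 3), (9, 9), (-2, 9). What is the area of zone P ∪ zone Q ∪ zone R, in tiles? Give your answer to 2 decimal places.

By inclusion–exclusion:
Individual areas: |zone P| = 36.5, |zone Q| = 18, |zone R| = 66.
|zone P∩zone Q| = 5.6667.
|zone P∩zone R| = 26.8825.
|zone Q∩zone R|: x∈[3,6], y∈[3,6] → 3·3 = 9.
|zone P∩zone Q∩zone R| = 5.6667.
|zone P ∪ zone Q ∪ zone R| = 120.5 − 41.5492 + 5.6667 = 84.62.

84.62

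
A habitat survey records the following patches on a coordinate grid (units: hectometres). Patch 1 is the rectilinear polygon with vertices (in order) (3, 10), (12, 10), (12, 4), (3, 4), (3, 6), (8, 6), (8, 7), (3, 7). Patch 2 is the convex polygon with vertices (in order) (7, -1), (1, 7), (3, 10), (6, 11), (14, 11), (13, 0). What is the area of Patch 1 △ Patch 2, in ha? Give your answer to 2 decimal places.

|Patch 1| = 49, |Patch 2| = 116, |Patch 1∩Patch 2| = 48.9583.
|Patch 1 △ Patch 2| = |Patch 1| + |Patch 2| − 2·|Patch 1∩Patch 2| = 49 + 116 − 97.9167 = 67.08.

67.08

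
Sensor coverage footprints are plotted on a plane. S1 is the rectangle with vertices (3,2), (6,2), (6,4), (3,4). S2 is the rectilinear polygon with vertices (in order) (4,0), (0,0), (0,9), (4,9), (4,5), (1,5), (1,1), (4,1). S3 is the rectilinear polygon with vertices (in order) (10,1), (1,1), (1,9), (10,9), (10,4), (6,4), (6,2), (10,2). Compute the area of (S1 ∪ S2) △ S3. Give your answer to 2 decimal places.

58.00

|S1 ∪ S2| = 30.
|(S1 ∪ S2) ∩ S3| = 18.
|(S1 ∪ S2) △ S3| = 30 + 64 − 36 = 58.00.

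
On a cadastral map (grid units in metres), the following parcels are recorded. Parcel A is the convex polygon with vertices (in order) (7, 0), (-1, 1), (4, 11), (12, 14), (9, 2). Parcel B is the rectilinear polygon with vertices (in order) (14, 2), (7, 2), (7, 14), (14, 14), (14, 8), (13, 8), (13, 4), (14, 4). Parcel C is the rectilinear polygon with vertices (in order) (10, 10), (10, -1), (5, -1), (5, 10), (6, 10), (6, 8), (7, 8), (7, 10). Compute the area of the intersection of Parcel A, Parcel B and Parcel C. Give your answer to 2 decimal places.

The intersection is the polygon with vertices (9,2), (7,2), (7,8), (7,10), (10,10), (10,6).
By the shoelace formula its area is 22.00.

22.00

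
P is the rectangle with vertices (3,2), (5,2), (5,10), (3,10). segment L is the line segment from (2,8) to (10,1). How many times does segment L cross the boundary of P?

2

The segment meets the boundary at (5,5.375), (3,7.125).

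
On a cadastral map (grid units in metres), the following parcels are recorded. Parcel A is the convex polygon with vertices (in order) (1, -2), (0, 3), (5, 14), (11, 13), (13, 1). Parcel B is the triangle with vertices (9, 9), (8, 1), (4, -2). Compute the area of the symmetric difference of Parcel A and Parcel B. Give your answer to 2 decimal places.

|Parcel A| = 143, |Parcel B| = 14.5, |Parcel A∩Parcel B| = 14.0817.
|Parcel A △ Parcel B| = |Parcel A| + |Parcel B| − 2·|Parcel A∩Parcel B| = 143 + 14.5 − 28.1635 = 129.34.

129.34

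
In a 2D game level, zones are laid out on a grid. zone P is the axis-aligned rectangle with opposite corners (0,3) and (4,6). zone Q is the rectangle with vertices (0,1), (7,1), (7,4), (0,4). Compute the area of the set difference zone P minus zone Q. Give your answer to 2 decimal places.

8.00

|zone P∩zone Q|: x∈[0,4], y∈[3,4] → 4·1 = 4.
|zone P| = 12.
|zone P ∖ zone Q| = |zone P| − |zone P∩zone Q| = 12 − 4 = 8.00.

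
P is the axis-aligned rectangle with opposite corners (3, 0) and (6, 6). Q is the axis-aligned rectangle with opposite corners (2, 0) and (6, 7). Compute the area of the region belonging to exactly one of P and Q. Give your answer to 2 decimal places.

|P∩Q|: x∈[3,6], y∈[0,6] → 3·6 = 18.
|P △ Q| = |P| + |Q| − 2·|P∩Q| = 18 + 28 − 36 = 10.00.

10.00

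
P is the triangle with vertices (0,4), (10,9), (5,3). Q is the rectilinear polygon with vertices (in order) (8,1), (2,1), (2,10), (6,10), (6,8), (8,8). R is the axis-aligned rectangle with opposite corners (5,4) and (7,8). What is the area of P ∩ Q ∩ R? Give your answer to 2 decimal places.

5.18

The intersection is the polygon with vertices (5.833,4), (5,4), (5,6.5), (7,7.5), (7,5.4).
By the shoelace formula its area is 5.18.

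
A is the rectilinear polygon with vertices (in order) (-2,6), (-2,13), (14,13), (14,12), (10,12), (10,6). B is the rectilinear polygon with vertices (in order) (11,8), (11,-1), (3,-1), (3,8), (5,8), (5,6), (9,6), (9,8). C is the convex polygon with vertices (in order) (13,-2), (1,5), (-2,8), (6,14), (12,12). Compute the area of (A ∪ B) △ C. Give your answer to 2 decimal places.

71.83

|A ∪ B| = 146.
|(A ∪ B) ∩ C| = 103.8333.
|(A ∪ B) △ C| = 146 + 133.5 − 207.6667 = 71.83.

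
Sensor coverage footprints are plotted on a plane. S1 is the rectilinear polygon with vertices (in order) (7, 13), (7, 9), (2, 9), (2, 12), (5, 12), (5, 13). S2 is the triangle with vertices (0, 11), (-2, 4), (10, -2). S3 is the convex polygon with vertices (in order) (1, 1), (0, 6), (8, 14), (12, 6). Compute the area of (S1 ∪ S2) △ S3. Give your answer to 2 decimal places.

|S1 ∪ S2| = 65.
|(S1 ∪ S2) ∩ S3| = 29.5563.
|(S1 ∪ S2) △ S3| = 65 + 78 − 59.1127 = 83.89.

83.89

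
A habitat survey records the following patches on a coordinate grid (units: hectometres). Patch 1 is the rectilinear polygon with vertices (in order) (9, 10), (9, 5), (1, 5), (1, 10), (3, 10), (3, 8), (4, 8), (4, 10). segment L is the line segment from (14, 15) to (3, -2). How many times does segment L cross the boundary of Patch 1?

2

The segment meets the boundary at (7.529,5), (9,7.273).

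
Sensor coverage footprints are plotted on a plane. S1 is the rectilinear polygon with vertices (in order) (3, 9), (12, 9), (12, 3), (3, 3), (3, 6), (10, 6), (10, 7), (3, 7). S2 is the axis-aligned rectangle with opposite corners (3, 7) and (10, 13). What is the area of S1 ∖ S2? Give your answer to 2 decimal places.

|S1| = 47, |S1∩S2| = 14.
|S1 ∖ S2| = |S1| − |S1∩S2| = 47 − 14 = 33.00.

33.00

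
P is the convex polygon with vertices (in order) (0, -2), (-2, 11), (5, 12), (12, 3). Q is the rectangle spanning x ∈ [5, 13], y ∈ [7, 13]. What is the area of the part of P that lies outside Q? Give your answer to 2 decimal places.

|P| = 118, |P∩Q| = 9.7222.
|P ∖ Q| = |P| − |P∩Q| = 118 − 9.7222 = 108.28.

108.28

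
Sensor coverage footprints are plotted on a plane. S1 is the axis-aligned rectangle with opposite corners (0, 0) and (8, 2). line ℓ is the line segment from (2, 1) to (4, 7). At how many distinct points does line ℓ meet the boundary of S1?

1

The segment meets the boundary at (2.333,2).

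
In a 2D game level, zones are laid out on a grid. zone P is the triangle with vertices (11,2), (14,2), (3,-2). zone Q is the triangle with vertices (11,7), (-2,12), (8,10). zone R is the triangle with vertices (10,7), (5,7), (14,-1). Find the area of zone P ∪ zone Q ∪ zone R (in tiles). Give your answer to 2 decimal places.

By inclusion–exclusion:
Individual areas: |zone P| = 6, |zone Q| = 12, |zone R| = 20.
|zone P∩zone Q| = 0.
|zone P∩zone R| = 1.1011.
|zone Q∩zone R| = 0.
|zone P∩zone Q∩zone R| = 0.
|zone P ∪ zone Q ∪ zone R| = 38 − 1.1011 + 0 = 36.90.

36.90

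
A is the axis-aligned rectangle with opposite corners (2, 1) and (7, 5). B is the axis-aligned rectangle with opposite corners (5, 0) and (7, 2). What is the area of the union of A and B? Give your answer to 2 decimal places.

22.00

By inclusion–exclusion:
Individual areas: |A| = 20, |B| = 4.
|A∩B|: x∈[5,7], y∈[1,2] → 2·1 = 2.
|A ∪ B| = 24 − 2 = 22.00.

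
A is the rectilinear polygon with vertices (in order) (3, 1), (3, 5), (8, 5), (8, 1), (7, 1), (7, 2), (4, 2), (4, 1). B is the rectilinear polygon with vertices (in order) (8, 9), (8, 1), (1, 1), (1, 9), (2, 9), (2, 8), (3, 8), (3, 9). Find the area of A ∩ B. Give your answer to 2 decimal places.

The intersection is the polygon with vertices (3,5), (8,5), (8,1), (7,1), (7,2), (4,2), (4,1), (3,1).
By the shoelace formula its area is 17.00.

17.00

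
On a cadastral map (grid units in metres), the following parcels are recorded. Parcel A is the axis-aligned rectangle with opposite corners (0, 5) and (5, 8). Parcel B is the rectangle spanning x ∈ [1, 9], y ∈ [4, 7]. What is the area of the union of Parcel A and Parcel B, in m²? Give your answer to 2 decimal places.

31.00

By inclusion–exclusion:
Individual areas: |Parcel A| = 15, |Parcel B| = 24.
|Parcel A∩Parcel B|: x∈[1,5], y∈[5,7] → 4·2 = 8.
|Parcel A ∪ Parcel B| = 39 − 8 = 31.00.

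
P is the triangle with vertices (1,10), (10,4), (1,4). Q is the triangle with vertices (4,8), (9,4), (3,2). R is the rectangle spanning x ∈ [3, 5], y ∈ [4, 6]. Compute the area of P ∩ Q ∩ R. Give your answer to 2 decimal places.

The intersection is the polygon with vertices (3.667,6), (5,6), (5,4), (3.333,4).
By the shoelace formula its area is 3.00.

3.00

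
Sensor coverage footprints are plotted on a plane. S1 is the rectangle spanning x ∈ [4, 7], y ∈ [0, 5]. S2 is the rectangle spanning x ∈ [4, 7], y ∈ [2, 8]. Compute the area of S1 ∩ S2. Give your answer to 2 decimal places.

|S1∩S2|: x∈[4,7], y∈[2,5] → 3·3 = 9.

9.00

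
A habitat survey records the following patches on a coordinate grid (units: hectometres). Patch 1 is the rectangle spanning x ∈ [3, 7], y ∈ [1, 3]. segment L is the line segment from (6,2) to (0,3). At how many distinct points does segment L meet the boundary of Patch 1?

The segment meets the boundary at (3,2.5).

1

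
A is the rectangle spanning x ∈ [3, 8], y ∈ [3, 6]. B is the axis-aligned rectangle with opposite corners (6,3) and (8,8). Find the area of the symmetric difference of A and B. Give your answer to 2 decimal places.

|A∩B|: x∈[6,8], y∈[3,6] → 2·3 = 6.
|A △ B| = |A| + |B| − 2·|A∩B| = 15 + 10 − 12 = 13.00.

13.00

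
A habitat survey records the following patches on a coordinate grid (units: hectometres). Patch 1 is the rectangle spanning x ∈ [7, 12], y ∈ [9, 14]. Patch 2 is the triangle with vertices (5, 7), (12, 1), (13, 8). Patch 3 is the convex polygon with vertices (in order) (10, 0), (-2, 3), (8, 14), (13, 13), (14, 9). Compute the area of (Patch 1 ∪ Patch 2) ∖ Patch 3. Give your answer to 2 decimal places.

|Patch 1 ∪ Patch 2| = 52.5.
|(Patch 1 ∪ Patch 2) ∩ Patch 3| = 47.0893.
|(Patch 1 ∪ Patch 2) ∖ Patch 3| = 52.5 − 47.0893 = 5.41.

5.41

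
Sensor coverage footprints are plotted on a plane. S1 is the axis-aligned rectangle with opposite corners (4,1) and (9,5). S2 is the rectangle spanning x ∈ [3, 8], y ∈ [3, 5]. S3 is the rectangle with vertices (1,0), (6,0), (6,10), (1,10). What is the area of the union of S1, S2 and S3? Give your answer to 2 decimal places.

By inclusion–exclusion:
Individual areas: |S1| = 20, |S2| = 10, |S3| = 50.
|S1∩S2|: x∈[4,8], y∈[3,5] → 4·2 = 8.
|S1∩S3|: x∈[4,6], y∈[1,5] → 2·4 = 8.
|S2∩S3|: x∈[3,6], y∈[3,5] → 3·2 = 6.
|S1∩S2∩S3| = 4.
|S1 ∪ S2 ∪ S3| = 80 − 22 + 4 = 62.00.

62.00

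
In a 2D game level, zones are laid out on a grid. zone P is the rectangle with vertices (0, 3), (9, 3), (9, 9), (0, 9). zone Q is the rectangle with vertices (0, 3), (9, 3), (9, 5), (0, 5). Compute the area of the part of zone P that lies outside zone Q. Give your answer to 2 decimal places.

|zone P∩zone Q|: x∈[0,9], y∈[3,5] → 9·2 = 18.
|zone P| = 54.
|zone P ∖ zone Q| = |zone P| − |zone P∩zone Q| = 54 − 18 = 36.00.

36.00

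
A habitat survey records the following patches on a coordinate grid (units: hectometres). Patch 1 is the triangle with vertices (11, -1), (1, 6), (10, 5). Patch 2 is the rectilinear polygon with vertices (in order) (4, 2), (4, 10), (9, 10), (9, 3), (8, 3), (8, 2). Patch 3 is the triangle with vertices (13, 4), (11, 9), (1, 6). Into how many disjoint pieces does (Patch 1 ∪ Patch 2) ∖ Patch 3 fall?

2

(Patch 1 ∪ Patch 2) ∖ Patch 3 splits into 2 disjoint pieces (area 26.8071, area 11.75).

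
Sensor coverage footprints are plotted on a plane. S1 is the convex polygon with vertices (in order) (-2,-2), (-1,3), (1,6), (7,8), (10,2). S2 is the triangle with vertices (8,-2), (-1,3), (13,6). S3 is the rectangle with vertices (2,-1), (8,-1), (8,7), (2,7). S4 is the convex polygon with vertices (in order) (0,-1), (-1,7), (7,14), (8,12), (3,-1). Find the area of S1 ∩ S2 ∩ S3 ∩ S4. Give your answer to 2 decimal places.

7.14

The intersection is the polygon with vertices (2,1.333), (2,3.643), (5.036,4.293), (3.563,0.465).
By the shoelace formula its area is 7.14.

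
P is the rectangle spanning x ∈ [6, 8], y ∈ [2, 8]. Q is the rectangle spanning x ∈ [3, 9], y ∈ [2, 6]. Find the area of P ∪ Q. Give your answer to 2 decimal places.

By inclusion–exclusion:
Individual areas: |P| = 12, |Q| = 24.
|P∩Q|: x∈[6,8], y∈[2,6] → 2·4 = 8.
|P ∪ Q| = 36 − 8 = 28.00.

28.00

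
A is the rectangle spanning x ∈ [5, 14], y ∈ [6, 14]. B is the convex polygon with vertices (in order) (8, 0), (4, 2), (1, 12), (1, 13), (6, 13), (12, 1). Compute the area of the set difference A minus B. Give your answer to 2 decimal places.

|A| = 72, |A∩B| = 19.25.
|A ∖ B| = |A| − |A∩B| = 72 − 19.25 = 52.75.

52.75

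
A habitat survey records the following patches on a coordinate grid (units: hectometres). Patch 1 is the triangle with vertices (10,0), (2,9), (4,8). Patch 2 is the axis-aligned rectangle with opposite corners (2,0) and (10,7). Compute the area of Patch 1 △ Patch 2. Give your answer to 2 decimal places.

|Patch 1| = 5, |Patch 2| = 56, |Patch 1∩Patch 2| = 3.4028.
|Patch 1 △ Patch 2| = |Patch 1| + |Patch 2| − 2·|Patch 1∩Patch 2| = 5 + 56 − 6.8056 = 54.19.

54.19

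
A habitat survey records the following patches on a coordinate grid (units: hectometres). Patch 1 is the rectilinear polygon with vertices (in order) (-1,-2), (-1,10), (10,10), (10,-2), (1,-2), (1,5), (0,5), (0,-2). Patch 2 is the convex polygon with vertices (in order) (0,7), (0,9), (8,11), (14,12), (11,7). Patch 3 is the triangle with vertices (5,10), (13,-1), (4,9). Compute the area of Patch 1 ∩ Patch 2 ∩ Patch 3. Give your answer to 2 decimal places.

The intersection is the polygon with vertices (5.8,7), (4,9), (5,10), (7.182,7).
By the shoelace formula its area is 3.97.

3.97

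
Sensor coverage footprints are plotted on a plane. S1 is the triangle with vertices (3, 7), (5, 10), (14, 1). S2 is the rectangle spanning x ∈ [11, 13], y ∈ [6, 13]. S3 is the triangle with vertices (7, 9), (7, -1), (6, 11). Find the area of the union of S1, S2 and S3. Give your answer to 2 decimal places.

By inclusion–exclusion:
Individual areas: |S1| = 22.5, |S2| = 14, |S3| = 5.
|S1∩S2| = 0.
|S1∩S3| = 2.2042.
|S2∩S3| = 0.
|S1∩S2∩S3| = 0.
|S1 ∪ S2 ∪ S3| = 41.5 − 2.2042 + 0 = 39.30.

39.30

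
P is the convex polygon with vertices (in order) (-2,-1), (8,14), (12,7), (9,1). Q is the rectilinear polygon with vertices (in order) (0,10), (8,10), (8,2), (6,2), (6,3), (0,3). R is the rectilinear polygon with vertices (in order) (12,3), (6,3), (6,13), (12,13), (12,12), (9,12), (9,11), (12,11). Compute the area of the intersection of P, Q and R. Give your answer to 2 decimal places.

14.00

The intersection is the polygon with vertices (8,10), (8,3), (6,3), (6,10).
By the shoelace formula its area is 14.00.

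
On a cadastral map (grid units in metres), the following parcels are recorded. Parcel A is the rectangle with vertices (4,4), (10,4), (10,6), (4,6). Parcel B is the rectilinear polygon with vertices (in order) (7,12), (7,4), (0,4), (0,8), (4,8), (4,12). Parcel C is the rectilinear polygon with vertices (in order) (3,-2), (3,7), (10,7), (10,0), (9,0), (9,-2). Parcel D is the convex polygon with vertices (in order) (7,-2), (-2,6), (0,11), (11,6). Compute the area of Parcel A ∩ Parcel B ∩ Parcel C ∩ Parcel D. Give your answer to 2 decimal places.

6.00

The intersection is the polygon with vertices (7,4), (4,4), (4,6), (7,6).
By the shoelace formula its area is 6.00.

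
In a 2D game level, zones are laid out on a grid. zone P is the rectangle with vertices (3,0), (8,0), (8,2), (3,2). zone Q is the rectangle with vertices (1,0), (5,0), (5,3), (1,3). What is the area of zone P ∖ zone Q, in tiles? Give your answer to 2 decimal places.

|zone P∩zone Q|: x∈[3,5], y∈[0,2] → 2·2 = 4.
|zone P| = 10.
|zone P ∖ zone Q| = |zone P| − |zone P∩zone Q| = 10 − 4 = 6.00.

6.00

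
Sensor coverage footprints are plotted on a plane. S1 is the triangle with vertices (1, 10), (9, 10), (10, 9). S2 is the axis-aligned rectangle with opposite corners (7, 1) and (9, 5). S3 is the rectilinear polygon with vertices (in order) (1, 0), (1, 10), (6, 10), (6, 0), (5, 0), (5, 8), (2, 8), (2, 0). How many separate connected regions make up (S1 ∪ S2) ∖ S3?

(S1 ∪ S2) ∖ S3 splits into 2 disjoint pieces (area 2.6111, area 8).

2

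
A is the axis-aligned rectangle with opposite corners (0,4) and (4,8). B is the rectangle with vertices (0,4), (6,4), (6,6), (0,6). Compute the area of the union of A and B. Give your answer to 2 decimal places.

20.00

By inclusion–exclusion:
Individual areas: |A| = 16, |B| = 12.
|A∩B|: x∈[0,4], y∈[4,6] → 4·2 = 8.
|A ∪ B| = 28 − 8 = 20.00.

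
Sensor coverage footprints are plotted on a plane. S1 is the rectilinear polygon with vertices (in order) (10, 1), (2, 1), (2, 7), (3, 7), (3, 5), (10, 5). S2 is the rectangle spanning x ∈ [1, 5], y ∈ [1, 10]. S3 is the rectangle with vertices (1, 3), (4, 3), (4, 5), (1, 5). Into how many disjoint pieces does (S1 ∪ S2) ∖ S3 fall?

(S1 ∪ S2) ∖ S3 is a single connected region.

1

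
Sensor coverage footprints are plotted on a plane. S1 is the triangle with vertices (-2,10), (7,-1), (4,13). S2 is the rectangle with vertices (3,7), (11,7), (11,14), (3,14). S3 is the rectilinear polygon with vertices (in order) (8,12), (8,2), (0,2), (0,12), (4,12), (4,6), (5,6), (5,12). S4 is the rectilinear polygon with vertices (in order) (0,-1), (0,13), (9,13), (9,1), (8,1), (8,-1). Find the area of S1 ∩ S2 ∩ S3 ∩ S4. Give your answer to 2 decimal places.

5.19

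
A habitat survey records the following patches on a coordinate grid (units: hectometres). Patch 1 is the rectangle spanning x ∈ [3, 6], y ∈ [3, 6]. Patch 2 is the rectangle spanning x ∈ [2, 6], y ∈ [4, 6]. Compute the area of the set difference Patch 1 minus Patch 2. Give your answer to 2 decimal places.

|Patch 1∩Patch 2|: x∈[3,6], y∈[4,6] → 3·2 = 6.
|Patch 1| = 9.
|Patch 1 ∖ Patch 2| = |Patch 1| − |Patch 1∩Patch 2| = 9 − 6 = 3.00.

3.00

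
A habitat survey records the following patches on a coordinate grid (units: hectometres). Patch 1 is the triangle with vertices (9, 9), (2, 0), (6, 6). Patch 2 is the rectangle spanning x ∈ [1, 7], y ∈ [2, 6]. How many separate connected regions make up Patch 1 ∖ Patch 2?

2

Patch 1 ∖ Patch 2 splits into 2 disjoint pieces (area 1, area 0.2222).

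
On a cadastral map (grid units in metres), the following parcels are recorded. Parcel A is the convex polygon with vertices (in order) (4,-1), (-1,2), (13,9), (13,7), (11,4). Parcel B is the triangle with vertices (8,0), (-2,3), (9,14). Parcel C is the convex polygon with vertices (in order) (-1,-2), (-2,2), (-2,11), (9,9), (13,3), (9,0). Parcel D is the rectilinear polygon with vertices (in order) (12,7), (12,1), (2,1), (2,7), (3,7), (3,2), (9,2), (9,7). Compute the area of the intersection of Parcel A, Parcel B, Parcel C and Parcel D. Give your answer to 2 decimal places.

The intersection is the polygon with vertices (6.8,1), (4.667,1), (2,1.8), (2,3.5), (3,4), (3,2), (8.143,2), (8.14,1.957).
By the shoelace formula its area is 6.18.

6.18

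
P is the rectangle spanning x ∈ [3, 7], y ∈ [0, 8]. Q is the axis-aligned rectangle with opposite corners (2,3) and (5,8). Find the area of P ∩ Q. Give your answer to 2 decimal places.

10.00

|P∩Q|: x∈[3,5], y∈[3,8] → 2·5 = 10.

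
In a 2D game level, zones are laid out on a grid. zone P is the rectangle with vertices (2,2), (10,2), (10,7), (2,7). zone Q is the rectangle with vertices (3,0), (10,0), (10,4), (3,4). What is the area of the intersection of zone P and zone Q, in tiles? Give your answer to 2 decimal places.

14.00

|zone P∩zone Q|: x∈[3,10], y∈[2,4] → 7·2 = 14.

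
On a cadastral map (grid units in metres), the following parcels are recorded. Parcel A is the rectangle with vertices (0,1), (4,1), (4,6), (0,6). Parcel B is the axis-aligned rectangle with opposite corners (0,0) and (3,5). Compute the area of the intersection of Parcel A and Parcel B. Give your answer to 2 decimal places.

|Parcel A∩Parcel B|: x∈[0,3], y∈[1,5] → 3·4 = 12.

12.00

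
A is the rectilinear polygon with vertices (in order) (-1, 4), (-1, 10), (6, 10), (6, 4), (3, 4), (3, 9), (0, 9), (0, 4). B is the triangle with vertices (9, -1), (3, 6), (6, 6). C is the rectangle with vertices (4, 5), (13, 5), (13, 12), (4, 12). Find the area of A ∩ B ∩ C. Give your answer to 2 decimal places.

2.00

The intersection is the polygon with vertices (6,6), (6,5), (4,5), (4,6).
By the shoelace formula its area is 2.00.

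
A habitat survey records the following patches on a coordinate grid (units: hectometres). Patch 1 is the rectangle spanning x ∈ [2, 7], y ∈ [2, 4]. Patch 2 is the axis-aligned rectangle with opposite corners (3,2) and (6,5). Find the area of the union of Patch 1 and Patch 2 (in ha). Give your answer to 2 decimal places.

13.00

By inclusion–exclusion:
Individual areas: |Patch 1| = 10, |Patch 2| = 9.
|Patch 1∩Patch 2|: x∈[3,6], y∈[2,4] → 3·2 = 6.
|Patch 1 ∪ Patch 2| = 19 − 6 = 13.00.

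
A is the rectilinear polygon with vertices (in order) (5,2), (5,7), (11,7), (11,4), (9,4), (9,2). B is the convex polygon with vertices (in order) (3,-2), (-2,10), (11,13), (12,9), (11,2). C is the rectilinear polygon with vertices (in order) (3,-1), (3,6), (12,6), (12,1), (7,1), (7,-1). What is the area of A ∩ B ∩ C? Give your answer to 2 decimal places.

The intersection is the polygon with vertices (11,4), (9,4), (9,2), (5,2), (5,6), (11,6).
By the shoelace formula its area is 20.00.

20.00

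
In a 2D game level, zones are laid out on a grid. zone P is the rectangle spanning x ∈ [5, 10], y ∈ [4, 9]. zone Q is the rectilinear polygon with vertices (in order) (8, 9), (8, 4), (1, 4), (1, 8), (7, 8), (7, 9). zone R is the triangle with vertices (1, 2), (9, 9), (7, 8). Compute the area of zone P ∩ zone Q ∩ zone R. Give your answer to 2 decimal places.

The intersection is the polygon with vertices (8,8.125), (5,5.5), (5,6), (7,8), (8,8.5).
By the shoelace formula its area is 1.81.

1.81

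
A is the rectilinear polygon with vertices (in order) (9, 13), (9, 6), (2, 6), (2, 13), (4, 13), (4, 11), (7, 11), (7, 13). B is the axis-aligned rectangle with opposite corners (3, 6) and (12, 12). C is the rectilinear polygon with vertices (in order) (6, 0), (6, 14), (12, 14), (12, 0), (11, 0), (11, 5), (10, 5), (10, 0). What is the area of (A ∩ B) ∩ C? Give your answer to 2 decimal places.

17.00

The region (A ∩ B) ∩ C is the polygon with vertices (6,6), (6,11), (7,11), (7,12), (9,12), (9,6).
By the shoelace formula its area is 17.00.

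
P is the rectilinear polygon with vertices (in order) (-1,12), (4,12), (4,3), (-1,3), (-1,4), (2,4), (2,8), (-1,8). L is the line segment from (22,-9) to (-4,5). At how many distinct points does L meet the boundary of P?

2

The segment meets the boundary at (-1,3.385), (-0.286,3).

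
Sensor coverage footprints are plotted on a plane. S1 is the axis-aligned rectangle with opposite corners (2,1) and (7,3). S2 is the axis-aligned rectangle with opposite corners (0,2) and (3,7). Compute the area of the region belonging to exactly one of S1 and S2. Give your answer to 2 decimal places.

23.00

|S1∩S2|: x∈[2,3], y∈[2,3] → 1·1 = 1.
|S1 △ S2| = |S1| + |S2| − 2·|S1∩S2| = 10 + 15 − 2 = 23.00.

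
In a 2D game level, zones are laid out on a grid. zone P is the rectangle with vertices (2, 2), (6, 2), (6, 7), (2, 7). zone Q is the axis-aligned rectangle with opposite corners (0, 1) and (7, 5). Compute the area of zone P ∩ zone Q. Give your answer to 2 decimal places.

12.00

|zone P∩zone Q|: x∈[2,6], y∈[2,5] → 4·3 = 12.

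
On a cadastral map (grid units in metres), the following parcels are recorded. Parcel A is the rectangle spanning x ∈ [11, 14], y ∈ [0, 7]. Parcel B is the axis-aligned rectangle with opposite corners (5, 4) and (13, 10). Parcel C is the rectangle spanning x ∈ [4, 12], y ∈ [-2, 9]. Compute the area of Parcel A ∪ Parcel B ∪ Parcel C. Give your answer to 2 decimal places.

112.00

By inclusion–exclusion:
Individual areas: |Parcel A| = 21, |Parcel B| = 48, |Parcel C| = 88.
|Parcel A∩Parcel B|: x∈[11,13], y∈[4,7] → 2·3 = 6.
|Parcel A∩Parcel C|: x∈[11,12], y∈[0,7] → 1·7 = 7.
|Parcel B∩Parcel C|: x∈[5,12], y∈[4,9] → 7·5 = 35.
|Parcel A∩Parcel B∩Parcel C| = 3.
|Parcel A ∪ Parcel B ∪ Parcel C| = 157 − 48 + 3 = 112.00.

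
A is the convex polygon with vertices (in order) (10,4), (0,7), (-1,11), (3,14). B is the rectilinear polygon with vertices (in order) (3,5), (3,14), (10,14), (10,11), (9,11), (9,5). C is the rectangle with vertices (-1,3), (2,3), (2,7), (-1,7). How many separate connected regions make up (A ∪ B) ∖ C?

(A ∪ B) ∖ C is a single connected region.

1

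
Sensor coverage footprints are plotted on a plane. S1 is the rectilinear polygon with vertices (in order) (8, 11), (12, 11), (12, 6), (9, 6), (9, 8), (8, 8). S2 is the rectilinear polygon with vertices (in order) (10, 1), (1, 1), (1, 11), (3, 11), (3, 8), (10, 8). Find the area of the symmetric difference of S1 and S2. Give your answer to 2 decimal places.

|S1| = 18, |S2| = 69, |S1∩S2| = 2.
|S1 △ S2| = |S1| + |S2| − 2·|S1∩S2| = 18 + 69 − 4 = 83.00.

83.00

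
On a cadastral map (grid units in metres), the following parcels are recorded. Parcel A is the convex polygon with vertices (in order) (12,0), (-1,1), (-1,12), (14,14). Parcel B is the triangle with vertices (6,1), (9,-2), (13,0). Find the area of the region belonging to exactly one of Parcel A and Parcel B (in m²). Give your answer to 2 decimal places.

|Parcel A| = 174.5, |Parcel B| = 9, |Parcel A∩Parcel B| = 1.8883.
|Parcel A △ Parcel B| = |Parcel A| + |Parcel B| − 2·|Parcel A∩Parcel B| = 174.5 + 9 − 3.7767 = 179.72.

179.72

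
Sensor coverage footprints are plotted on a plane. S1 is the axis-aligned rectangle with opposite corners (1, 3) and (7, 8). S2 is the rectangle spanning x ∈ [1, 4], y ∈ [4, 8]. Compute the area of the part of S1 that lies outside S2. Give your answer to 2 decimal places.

|S1∩S2|: x∈[1,4], y∈[4,8] → 3·4 = 12.
|S1| = 30.
|S1 ∖ S2| = |S1| − |S1∩S2| = 30 − 12 = 18.00.

18.00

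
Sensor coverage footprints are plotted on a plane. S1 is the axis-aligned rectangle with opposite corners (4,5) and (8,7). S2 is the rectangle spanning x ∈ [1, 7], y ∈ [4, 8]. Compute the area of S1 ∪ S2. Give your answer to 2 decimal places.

26.00

By inclusion–exclusion:
Individual areas: |S1| = 8, |S2| = 24.
|S1∩S2|: x∈[4,7], y∈[5,7] → 3·2 = 6.
|S1 ∪ S2| = 32 − 6 = 26.00.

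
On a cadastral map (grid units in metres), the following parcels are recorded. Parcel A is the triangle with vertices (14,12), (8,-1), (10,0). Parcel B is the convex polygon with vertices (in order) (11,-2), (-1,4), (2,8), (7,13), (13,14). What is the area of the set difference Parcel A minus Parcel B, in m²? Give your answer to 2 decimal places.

1.51

|Parcel A| = 10, |Parcel A∩Parcel B| = 8.4933.
|Parcel A ∖ Parcel B| = |Parcel A| − |Parcel A∩Parcel B| = 10 − 8.4933 = 1.51.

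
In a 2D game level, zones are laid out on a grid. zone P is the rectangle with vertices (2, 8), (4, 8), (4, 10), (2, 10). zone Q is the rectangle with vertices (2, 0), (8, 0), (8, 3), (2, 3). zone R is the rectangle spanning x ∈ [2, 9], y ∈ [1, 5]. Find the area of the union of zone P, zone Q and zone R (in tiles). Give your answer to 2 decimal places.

By inclusion–exclusion:
Individual areas: |zone P| = 4, |zone Q| = 18, |zone R| = 28.
|zone P∩zone Q| = 0 (no overlap).
|zone P∩zone R| = 0 (no overlap).
|zone Q∩zone R|: x∈[2,8], y∈[1,3] → 6·2 = 12.
|zone P∩zone Q∩zone R| = 0.
|zone P ∪ zone Q ∪ zone R| = 50 − 12 + 0 = 38.00.

38.00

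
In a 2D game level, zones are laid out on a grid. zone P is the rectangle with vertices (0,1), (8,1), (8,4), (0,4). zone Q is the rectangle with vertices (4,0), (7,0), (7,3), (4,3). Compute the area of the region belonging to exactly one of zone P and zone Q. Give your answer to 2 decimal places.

|zone P∩zone Q|: x∈[4,7], y∈[1,3] → 3·2 = 6.
|zone P △ zone Q| = |zone P| + |zone Q| − 2·|zone P∩zone Q| = 24 + 9 − 12 = 21.00.

21.00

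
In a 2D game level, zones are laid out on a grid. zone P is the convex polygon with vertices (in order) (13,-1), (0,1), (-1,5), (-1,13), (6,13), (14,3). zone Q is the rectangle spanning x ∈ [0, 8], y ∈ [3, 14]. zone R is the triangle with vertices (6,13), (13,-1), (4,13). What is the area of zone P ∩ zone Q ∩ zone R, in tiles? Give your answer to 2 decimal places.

The intersection is the polygon with vertices (8,6.778), (4,13), (6,13), (8,9).
By the shoelace formula its area is 8.44.

8.44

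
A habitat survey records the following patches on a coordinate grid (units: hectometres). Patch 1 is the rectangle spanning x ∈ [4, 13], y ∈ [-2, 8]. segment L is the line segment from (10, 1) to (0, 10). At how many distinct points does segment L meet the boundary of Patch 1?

1

The segment meets the boundary at (4,6.4).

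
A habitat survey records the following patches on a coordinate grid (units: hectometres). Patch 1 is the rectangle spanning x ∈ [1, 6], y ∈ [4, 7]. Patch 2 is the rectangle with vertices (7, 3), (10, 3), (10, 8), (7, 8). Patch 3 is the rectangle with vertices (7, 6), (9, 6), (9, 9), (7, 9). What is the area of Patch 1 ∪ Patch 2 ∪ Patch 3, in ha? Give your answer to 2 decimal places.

By inclusion–exclusion:
Individual areas: |Patch 1| = 15, |Patch 2| = 15, |Patch 3| = 6.
|Patch 1∩Patch 2| = 0 (no overlap).
|Patch 1∩Patch 3| = 0 (no overlap).
|Patch 2∩Patch 3|: x∈[7,9], y∈[6,8] → 2·2 = 4.
|Patch 1∩Patch 2∩Patch 3| = 0.
|Patch 1 ∪ Patch 2 ∪ Patch 3| = 36 − 4 + 0 = 32.00.

32.00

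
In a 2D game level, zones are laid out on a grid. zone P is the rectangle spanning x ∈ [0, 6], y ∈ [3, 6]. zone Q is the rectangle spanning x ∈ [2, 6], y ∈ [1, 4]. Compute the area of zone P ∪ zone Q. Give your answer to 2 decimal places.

By inclusion–exclusion:
Individual areas: |zone P| = 18, |zone Q| = 12.
|zone P∩zone Q|: x∈[2,6], y∈[3,4] → 4·1 = 4.
|zone P ∪ zone Q| = 30 − 4 = 26.00.

26.00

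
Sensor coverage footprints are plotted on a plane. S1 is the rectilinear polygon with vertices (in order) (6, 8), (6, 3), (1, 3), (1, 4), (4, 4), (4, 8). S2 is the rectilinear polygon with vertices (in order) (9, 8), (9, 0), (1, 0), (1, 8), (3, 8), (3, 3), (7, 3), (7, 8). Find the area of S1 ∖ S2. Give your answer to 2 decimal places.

|S1| = 13, |S1∩S2| = 2.
|S1 ∖ S2| = |S1| − |S1∩S2| = 13 − 2 = 11.00.

11.00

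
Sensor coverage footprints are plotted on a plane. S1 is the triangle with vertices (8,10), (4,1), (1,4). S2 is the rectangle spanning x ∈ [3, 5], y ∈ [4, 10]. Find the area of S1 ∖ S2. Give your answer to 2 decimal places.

14.36

|S1| = 19.5, |S1∩S2| = 5.1429.
|S1 ∖ S2| = |S1| − |S1∩S2| = 19.5 − 5.1429 = 14.36.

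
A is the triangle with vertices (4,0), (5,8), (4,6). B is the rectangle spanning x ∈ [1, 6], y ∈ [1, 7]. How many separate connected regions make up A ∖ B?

2

A ∖ B splits into 2 disjoint pieces (area 0.0625, area 0.1875).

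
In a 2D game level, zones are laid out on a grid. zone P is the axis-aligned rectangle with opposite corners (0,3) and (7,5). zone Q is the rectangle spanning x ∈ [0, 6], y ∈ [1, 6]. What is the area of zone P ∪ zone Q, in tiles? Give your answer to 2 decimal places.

32.00

By inclusion–exclusion:
Individual areas: |zone P| = 14, |zone Q| = 30.
|zone P∩zone Q|: x∈[0,6], y∈[3,5] → 6·2 = 12.
|zone P ∪ zone Q| = 44 − 12 = 32.00.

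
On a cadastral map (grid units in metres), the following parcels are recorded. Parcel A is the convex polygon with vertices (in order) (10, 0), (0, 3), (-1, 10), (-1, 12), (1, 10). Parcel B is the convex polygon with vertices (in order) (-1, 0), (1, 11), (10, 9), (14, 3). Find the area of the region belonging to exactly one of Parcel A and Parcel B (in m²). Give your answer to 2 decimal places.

|Parcel A| = 45.5, |Parcel B| = 102.5, |Parcel A∩Parcel B| = 35.4288.
|Parcel A △ Parcel B| = |Parcel A| + |Parcel B| − 2·|Parcel A∩Parcel B| = 45.5 + 102.5 − 70.8577 = 77.14.

77.14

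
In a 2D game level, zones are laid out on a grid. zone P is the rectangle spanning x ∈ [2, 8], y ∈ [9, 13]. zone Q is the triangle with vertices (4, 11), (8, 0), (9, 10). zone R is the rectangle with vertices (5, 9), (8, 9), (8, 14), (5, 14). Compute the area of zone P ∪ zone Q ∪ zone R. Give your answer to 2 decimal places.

46.83

By inclusion–exclusion:
Individual areas: |zone P| = 24, |zone Q| = 25.5, |zone R| = 15.
|zone P∩zone Q| = 5.6727.
|zone P∩zone R|: x∈[5,8], y∈[9,13] → 3·4 = 12.
|zone Q∩zone R| = 4.5.
|zone P∩zone Q∩zone R| = 4.5.
|zone P ∪ zone Q ∪ zone R| = 64.5 − 22.1727 + 4.5 = 46.83.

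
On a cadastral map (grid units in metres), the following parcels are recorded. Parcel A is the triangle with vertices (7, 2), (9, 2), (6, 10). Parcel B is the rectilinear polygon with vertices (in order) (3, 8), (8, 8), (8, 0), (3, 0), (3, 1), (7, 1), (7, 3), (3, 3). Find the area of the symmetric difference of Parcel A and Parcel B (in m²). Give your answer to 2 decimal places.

|Parcel A| = 8, |Parcel B| = 32, |Parcel A∩Parcel B| = 6.1042.
|Parcel A △ Parcel B| = |Parcel A| + |Parcel B| − 2·|Parcel A∩Parcel B| = 8 + 32 − 12.2083 = 27.79.

27.79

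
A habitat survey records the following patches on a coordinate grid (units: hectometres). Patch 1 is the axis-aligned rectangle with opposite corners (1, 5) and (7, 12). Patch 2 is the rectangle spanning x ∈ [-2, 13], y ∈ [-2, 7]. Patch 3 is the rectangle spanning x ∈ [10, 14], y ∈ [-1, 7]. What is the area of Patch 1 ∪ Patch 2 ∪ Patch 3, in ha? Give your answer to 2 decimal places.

By inclusion–exclusion:
Individual areas: |Patch 1| = 42, |Patch 2| = 135, |Patch 3| = 32.
|Patch 1∩Patch 2|: x∈[1,7], y∈[5,7] → 6·2 = 12.
|Patch 1∩Patch 3| = 0 (no overlap).
|Patch 2∩Patch 3|: x∈[10,13], y∈[-1,7] → 3·8 = 24.
|Patch 1∩Patch 2∩Patch 3| = 0.
|Patch 1 ∪ Patch 2 ∪ Patch 3| = 209 − 36 + 0 = 173.00.

173.00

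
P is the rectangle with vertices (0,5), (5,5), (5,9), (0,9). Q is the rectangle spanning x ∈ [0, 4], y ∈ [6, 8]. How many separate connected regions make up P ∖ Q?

P ∖ Q is a single connected region.

1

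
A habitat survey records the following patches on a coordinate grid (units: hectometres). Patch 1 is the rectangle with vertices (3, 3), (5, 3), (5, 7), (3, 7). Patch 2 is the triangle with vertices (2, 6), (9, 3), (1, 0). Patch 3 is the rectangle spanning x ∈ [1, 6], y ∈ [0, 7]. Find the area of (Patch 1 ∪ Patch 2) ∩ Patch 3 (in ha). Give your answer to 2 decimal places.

The region (Patch 1 ∪ Patch 2) ∩ Patch 3 is the polygon with vertices (5,7), (5,4.714), (6,4.286), (6,1.875), (1,0), (2,6), (3,5.571), (3,7).
By the shoelace formula its area is 22.60.

22.60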